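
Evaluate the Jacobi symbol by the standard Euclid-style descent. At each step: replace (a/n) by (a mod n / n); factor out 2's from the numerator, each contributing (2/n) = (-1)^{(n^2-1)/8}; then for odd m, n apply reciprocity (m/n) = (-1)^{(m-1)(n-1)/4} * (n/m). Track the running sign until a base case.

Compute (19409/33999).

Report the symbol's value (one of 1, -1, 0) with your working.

1

reciprocity: (19409/33999) = +1·(33999/19409) since 19409 mod 4 = 1, 33999 mod 4 = 3; sign now +1
(33999/19409) = (14590/19409)   [reduce mod 19409]
14590 = 2^1·7295; (2/19409) = +1 since 19409 mod 8 = 1, so (14590/19409) = (+1)^1·(7295/19409); sign now +1
reciprocity: (7295/19409) = +1·(19409/7295) since 7295 mod 4 = 3, 19409 mod 4 = 1; sign now +1
(19409/7295) = (4819/7295)   [reduce mod 7295]
reciprocity: (4819/7295) = -1·(7295/4819) since 4819 mod 4 = 3, 7295 mod 4 = 3; sign now -1
(7295/4819) = (2476/4819)   [reduce mod 4819]
2476 = 2^2·619; (2/4819) = -1 since 4819 mod 8 = 3, so (2476/4819) = (-1)^2·(619/4819); sign now -1
reciprocity: (619/4819) = -1·(4819/619) since 619 mod 4 = 3, 4819 mod 4 = 3; sign now +1
(4819/619) = (486/619)   [reduce mod 619]
486 = 2^1·243; (2/619) = -1 since 619 mod 8 = 3, so (486/619) = (-1)^1·(243/619); sign now -1
reciprocity: (243/619) = -1·(619/243) since 243 mod 4 = 3, 619 mod 4 = 3; sign now +1
(619/243) = (133/243)   [reduce mod 243]
reciprocity: (133/243) = +1·(243/133) since 133 mod 4 = 1, 243 mod 4 = 3; sign now +1
(243/133) = (110/133)   [reduce mod 133]
110 = 2^1·55; (2/133) = -1 since 133 mod 8 = 5, so (110/133) = (-1)^1·(55/133); sign now -1
reciprocity: (55/133) = +1·(133/55) since 55 mod 4 = 3, 133 mod 4 = 1; sign now -1
(133/55) = (23/55)   [reduce mod 55]
reciprocity: (23/55) = -1·(55/23) since 23 mod 4 = 3, 55 mod 4 = 3; sign now +1
(55/23) = (9/23)   [reduce mod 23]
reciprocity: (9/23) = +1·(23/9) since 9 mod 4 = 1, 23 mod 4 = 3; sign now +1
(23/9) = (5/9)   [reduce mod 9]
reciprocity: (5/9) = +1·(9/5) since 5 mod 4 = 1, 9 mod 4 = 1; sign now +1
(9/5) = (4/5)   [reduce mod 5]
4 = 2^2·1; (2/5) = -1 since 5 mod 8 = 5, so (4/5) = (-1)^2·(1/5); sign now +1
(1/5) = 1; final value = sign = +1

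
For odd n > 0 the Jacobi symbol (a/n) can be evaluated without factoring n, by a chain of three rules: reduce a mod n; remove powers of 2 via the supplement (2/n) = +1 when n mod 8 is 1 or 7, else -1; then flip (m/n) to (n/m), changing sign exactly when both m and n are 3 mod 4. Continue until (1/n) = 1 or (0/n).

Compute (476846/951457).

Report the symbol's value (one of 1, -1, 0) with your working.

1

factor out 2^1: 476846 = 2^1·238423; with 951457 mod 8 = 1, (2/951457) = +1; sign now +1; continue with (238423/951457)
flip (238423/951457) -> (951457/238423): both odd, 238423 mod 4 = 3, 951457 mod 4 = 1, so the flip contributes +1; sign now +1
(951457/238423): 951457 mod 238423 = 236188, so (951457/238423) = (236188/238423)
factor out 2^2: 236188 = 2^2·59047; with 238423 mod 8 = 7, (2/238423) = +1; sign now +1; continue with (59047/238423)
flip (59047/238423) -> (238423/59047): both odd, 59047 mod 4 = 3, 238423 mod 4 = 3, so the flip contributes -1; sign now -1
(238423/59047): 238423 mod 59047 = 2235, so (238423/59047) = (2235/59047)
flip (2235/59047) -> (59047/2235): both odd, 2235 mod 4 = 3, 59047 mod 4 = 3, so the flip contributes -1; sign now +1
(59047/2235): 59047 mod 2235 = 937, so (59047/2235) = (937/2235)
flip (937/2235) -> (2235/937): both odd, 937 mod 4 = 1, 2235 mod 4 = 3, so the flip contributes +1; sign now +1
(2235/937): 2235 mod 937 = 361, so (2235/937) = (361/937)
flip (361/937) -> (937/361): both odd, 361 mod 4 = 1, 937 mod 4 = 1, so the flip contributes +1; sign now +1
(937/361): 937 mod 361 = 215, so (937/361) = (215/361)
flip (215/361) -> (361/215): both odd, 215 mod 4 = 3, 361 mod 4 = 1, so the flip contributes +1; sign now +1
(361/215): 361 mod 215 = 146, so (361/215) = (146/215)
factor out 2^1: 146 = 2^1·73; with 215 mod 8 = 7, (2/215) = +1; sign now +1; continue with (73/215)
flip (73/215) -> (215/73): both odd, 73 mod 4 = 1, 215 mod 4 = 3, so the flip contributes +1; sign now +1
(215/73): 215 mod 73 = 69, so (215/73) = (69/73)
flip (69/73) -> (73/69): both odd, 69 mod 4 = 1, 73 mod 4 = 1, so the flip contributes +1; sign now +1
(73/69): 73 mod 69 = 4, so (73/69) = (4/69)
factor out 2^2: 4 = 2^2·1; with 69 mod 8 = 5, (2/69) = -1; sign now +1; continue with (1/69)
reached (1/69) = 1, so the symbol is +1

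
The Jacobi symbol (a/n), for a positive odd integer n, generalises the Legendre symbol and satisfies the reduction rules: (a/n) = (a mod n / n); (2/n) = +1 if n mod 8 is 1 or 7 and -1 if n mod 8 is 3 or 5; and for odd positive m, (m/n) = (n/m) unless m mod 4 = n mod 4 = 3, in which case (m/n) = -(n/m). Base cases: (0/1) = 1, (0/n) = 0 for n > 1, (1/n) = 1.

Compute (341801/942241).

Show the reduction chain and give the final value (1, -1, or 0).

flip (341801/942241) -> (942241/341801): both odd, 341801 mod 4 = 1, 942241 mod 4 = 1, so the flip contributes +1; sign now +1
(942241/341801): 942241 mod 341801 = 258639, so (942241/341801) = (258639/341801)
flip (258639/341801) -> (341801/258639): both odd, 258639 mod 4 = 3, 341801 mod 4 = 1, so the flip contributes +1; sign now +1
(341801/258639): 341801 mod 258639 = 83162, so (341801/258639) = (83162/258639)
factor out 2^1: 83162 = 2^1·41581; with 258639 mod 8 = 7, (2/258639) = +1; sign now +1; continue with (41581/258639)
flip (41581/258639) -> (258639/41581): both odd, 41581 mod 4 = 1, 258639 mod 4 = 3, so the flip contributes +1; sign now +1
(258639/41581): 258639 mod 41581 = 9153, so (258639/41581) = (9153/41581)
flip (9153/41581) -> (41581/9153): both odd, 9153 mod 4 = 1, 41581 mod 4 = 1, so the flip contributes +1; sign now +1
(41581/9153): 41581 mod 9153 = 4969, so (41581/9153) = (4969/9153)
flip (4969/9153) -> (9153/4969): both odd, 4969 mod 4 = 1, 9153 mod 4 = 1, so the flip contributes +1; sign now +1
(9153/4969): 9153 mod 4969 = 4184, so (9153/4969) = (4184/4969)
factor out 2^3: 4184 = 2^3·523; with 4969 mod 8 = 1, (2/4969) = +1; sign now +1; continue with (523/4969)
flip (523/4969) -> (4969/523): both odd, 523 mod 4 = 3, 4969 mod 4 = 1, so the flip contributes +1; sign now +1
(4969/523): 4969 mod 523 = 262, so (4969/523) = (262/523)
factor out 2^1: 262 = 2^1·131; with 523 mod 8 = 3, (2/523) = -1; sign now -1; continue with (131/523)
flip (131/523) -> (523/131): both odd, 131 mod 4 = 3, 523 mod 4 = 3, so the flip contributes -1; sign now +1
(523/131): 523 mod 131 = 130, so (523/131) = (130/131)
factor out 2^1: 130 = 2^1·65; with 131 mod 8 = 3, (2/131) = -1; sign now -1; continue with (65/131)
flip (65/131) -> (131/65): both odd, 65 mod 4 = 1, 131 mod 4 = 3, so the flip contributes +1; sign now -1
(131/65): 131 mod 65 = 1, so (131/65) = (1/65)
reached (1/65) = 1, so the symbol is -1

-1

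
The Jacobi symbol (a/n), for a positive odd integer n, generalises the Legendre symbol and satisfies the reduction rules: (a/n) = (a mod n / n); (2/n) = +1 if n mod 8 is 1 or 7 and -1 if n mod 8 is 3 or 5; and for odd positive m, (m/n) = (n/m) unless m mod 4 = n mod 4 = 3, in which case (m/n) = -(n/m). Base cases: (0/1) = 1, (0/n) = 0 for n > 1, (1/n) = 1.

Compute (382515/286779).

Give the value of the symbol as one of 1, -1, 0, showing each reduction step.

(382515/286779): 382515 mod 286779 = 95736, so (382515/286779) = (95736/286779)
factor out 2^3: 95736 = 2^3·11967; with 286779 mod 8 = 3, (2/286779) = -1; sign now -1; continue with (11967/286779)
flip (11967/286779) -> (286779/11967): both odd, 11967 mod 4 = 3, 286779 mod 4 = 3, so the flip contributes -1; sign now +1
(286779/11967): 286779 mod 11967 = 11538, so (286779/11967) = (11538/11967)
factor out 2^1: 11538 = 2^1·5769; with 11967 mod 8 = 7, (2/11967) = +1; sign now +1; continue with (5769/11967)
flip (5769/11967) -> (11967/5769): both odd, 5769 mod 4 = 1, 11967 mod 4 = 3, so the flip contributes +1; sign now +1
(11967/5769): 11967 mod 5769 = 429, so (11967/5769) = (429/5769)
flip (429/5769) -> (5769/429): both odd, 429 mod 4 = 1, 5769 mod 4 = 1, so the flip contributes +1; sign now +1
(5769/429): 5769 mod 429 = 192, so (5769/429) = (192/429)
factor out 2^6: 192 = 2^6·3; with 429 mod 8 = 5, (2/429) = -1; sign now +1; continue with (3/429)
flip (3/429) -> (429/3): both odd, 3 mod 4 = 3, 429 mod 4 = 1, so the flip contributes +1; sign now +1
(429/3): 429 mod 3 = 0, so (429/3) = (0/3)
reached (0/3); gcd(a, n) > 1, so (0/3) = 0 and the symbol is 0

0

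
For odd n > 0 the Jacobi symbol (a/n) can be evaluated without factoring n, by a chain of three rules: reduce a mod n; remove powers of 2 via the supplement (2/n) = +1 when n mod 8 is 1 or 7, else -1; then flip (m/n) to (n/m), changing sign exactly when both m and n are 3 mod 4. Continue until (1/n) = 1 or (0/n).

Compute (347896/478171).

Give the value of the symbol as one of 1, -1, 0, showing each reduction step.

1

factor out 2^3: 347896 = 2^3·43487; with 478171 mod 8 = 3, (2/478171) = -1; sign now -1; continue with (43487/478171)
flip (43487/478171) -> (478171/43487): both odd, 43487 mod 4 = 3, 478171 mod 4 = 3, so the flip contributes -1; sign now +1
(478171/43487): 478171 mod 43487 = 43301, so (478171/43487) = (43301/43487)
flip (43301/43487) -> (43487/43301): both odd, 43301 mod 4 = 1, 43487 mod 4 = 3, so the flip contributes +1; sign now +1
(43487/43301): 43487 mod 43301 = 186, so (43487/43301) = (186/43301)
factor out 2^1: 186 = 2^1·93; with 43301 mod 8 = 5, (2/43301) = -1; sign now -1; continue with (93/43301)
flip (93/43301) -> (43301/93): both odd, 93 mod 4 = 1, 43301 mod 4 = 1, so the flip contributes +1; sign now -1
(43301/93): 43301 mod 93 = 56, so (43301/93) = (56/93)
factor out 2^3: 56 = 2^3·7; with 93 mod 8 = 5, (2/93) = -1; sign now +1; continue with (7/93)
flip (7/93) -> (93/7): both odd, 7 mod 4 = 3, 93 mod 4 = 1, so the flip contributes +1; sign now +1
(93/7): 93 mod 7 = 2, so (93/7) = (2/7)
factor out 2^1: 2 = 2^1·1; with 7 mod 8 = 7, (2/7) = +1; sign now +1; continue with (1/7)
reached (1/7) = 1, so the symbol is +1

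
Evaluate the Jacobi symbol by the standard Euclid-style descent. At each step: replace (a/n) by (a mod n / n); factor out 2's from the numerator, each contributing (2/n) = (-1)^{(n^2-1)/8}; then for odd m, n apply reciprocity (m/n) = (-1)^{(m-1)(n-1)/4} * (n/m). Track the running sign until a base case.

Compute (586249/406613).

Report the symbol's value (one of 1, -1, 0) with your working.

1

(586249/406613) = (179636/406613)   [reduce mod 406613]
179636 = 2^2·44909; (2/406613) = -1 since 406613 mod 8 = 5, so (179636/406613) = (-1)^2·(44909/406613); sign now +1
reciprocity: (44909/406613) = +1·(406613/44909) since 44909 mod 4 = 1, 406613 mod 4 = 1; sign now +1
(406613/44909) = (2432/44909)   [reduce mod 44909]
2432 = 2^7·19; (2/44909) = -1 since 44909 mod 8 = 5, so (2432/44909) = (-1)^7·(19/44909); sign now -1
reciprocity: (19/44909) = +1·(44909/19) since 19 mod 4 = 3, 44909 mod 4 = 1; sign now -1
(44909/19) = (12/19)   [reduce mod 19]
12 = 2^2·3; (2/19) = -1 since 19 mod 8 = 3, so (12/19) = (-1)^2·(3/19); sign now -1
reciprocity: (3/19) = -1·(19/3) since 3 mod 4 = 3, 19 mod 4 = 3; sign now +1
(19/3) = (1/3)   [reduce mod 3]
(1/3) = 1; final value = sign = +1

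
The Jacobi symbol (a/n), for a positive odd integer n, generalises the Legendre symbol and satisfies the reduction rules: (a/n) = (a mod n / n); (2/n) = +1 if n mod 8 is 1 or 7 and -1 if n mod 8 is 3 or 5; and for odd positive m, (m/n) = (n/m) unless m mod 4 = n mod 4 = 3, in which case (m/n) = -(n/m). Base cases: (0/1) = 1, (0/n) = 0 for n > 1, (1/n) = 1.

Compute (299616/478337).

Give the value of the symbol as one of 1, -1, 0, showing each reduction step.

1

factor out 2^5: 299616 = 2^5·9363; with 478337 mod 8 = 1, (2/478337) = +1; sign now +1; continue with (9363/478337)
flip (9363/478337) -> (478337/9363): both odd, 9363 mod 4 = 3, 478337 mod 4 = 1, so the flip contributes +1; sign now +1
(478337/9363): 478337 mod 9363 = 824, so (478337/9363) = (824/9363)
factor out 2^3: 824 = 2^3·103; with 9363 mod 8 = 3, (2/9363) = -1; sign now -1; continue with (103/9363)
flip (103/9363) -> (9363/103): both odd, 103 mod 4 = 3, 9363 mod 4 = 3, so the flip contributes -1; sign now +1
(9363/103): 9363 mod 103 = 93, so (9363/103) = (93/103)
flip (93/103) -> (103/93): both odd, 93 mod 4 = 1, 103 mod 4 = 3, so the flip contributes +1; sign now +1
(103/93): 103 mod 93 = 10, so (103/93) = (10/93)
factor out 2^1: 10 = 2^1·5; with 93 mod 8 = 5, (2/93) = -1; sign now -1; continue with (5/93)
flip (5/93) -> (93/5): both odd, 5 mod 4 = 1, 93 mod 4 = 1, so the flip contributes +1; sign now -1
(93/5): 93 mod 5 = 3, so (93/5) = (3/5)
flip (3/5) -> (5/3): both odd, 3 mod 4 = 3, 5 mod 4 = 1, so the flip contributes +1; sign now -1
(5/3): 5 mod 3 = 2, so (5/3) = (2/3)
factor out 2^1: 2 = 2^1·1; with 3 mod 8 = 3, (2/3) = -1; sign now +1; continue with (1/3)
reached (1/3) = 1, so the symbol is +1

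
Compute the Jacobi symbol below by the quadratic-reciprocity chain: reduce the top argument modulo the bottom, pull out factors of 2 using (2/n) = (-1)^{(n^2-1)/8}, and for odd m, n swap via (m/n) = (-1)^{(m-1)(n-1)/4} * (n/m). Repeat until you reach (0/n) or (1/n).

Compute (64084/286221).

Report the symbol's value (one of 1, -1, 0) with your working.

factor out 2^2: 64084 = 2^2·16021; with 286221 mod 8 = 5, (2/286221) = -1; sign now +1; continue with (16021/286221)
flip (16021/286221) -> (286221/16021): both odd, 16021 mod 4 = 1, 286221 mod 4 = 1, so the flip contributes +1; sign now +1
(286221/16021): 286221 mod 16021 = 13864, so (286221/16021) = (13864/16021)
factor out 2^3: 13864 = 2^3·1733; with 16021 mod 8 = 5, (2/16021) = -1; sign now -1; continue with (1733/16021)
flip (1733/16021) -> (16021/1733): both odd, 1733 mod 4 = 1, 16021 mod 4 = 1, so the flip contributes +1; sign now -1
(16021/1733): 16021 mod 1733 = 424, so (16021/1733) = (424/1733)
factor out 2^3: 424 = 2^3·53; with 1733 mod 8 = 5, (2/1733) = -1; sign now +1; continue with (53/1733)
flip (53/1733) -> (1733/53): both odd, 53 mod 4 = 1, 1733 mod 4 = 1, so the flip contributes +1; sign now +1
(1733/53): 1733 mod 53 = 37, so (1733/53) = (37/53)
flip (37/53) -> (53/37): both odd, 37 mod 4 = 1, 53 mod 4 = 1, so the flip contributes +1; sign now +1
(53/37): 53 mod 37 = 16, so (53/37) = (16/37)
factor out 2^4: 16 = 2^4·1; with 37 mod 8 = 5, (2/37) = -1; sign now +1; continue with (1/37)
reached (1/37) = 1, so the symbol is +1

1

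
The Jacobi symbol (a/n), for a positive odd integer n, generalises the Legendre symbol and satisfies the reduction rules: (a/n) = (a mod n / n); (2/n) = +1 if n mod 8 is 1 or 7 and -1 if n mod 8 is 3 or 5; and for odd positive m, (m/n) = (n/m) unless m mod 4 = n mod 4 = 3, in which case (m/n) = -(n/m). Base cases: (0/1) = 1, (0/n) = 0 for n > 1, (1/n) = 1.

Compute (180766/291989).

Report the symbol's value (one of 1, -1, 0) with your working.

180766 = 2^1·90383; (2/291989) = -1 since 291989 mod 8 = 5, so (180766/291989) = (-1)^1·(90383/291989); sign now -1
reciprocity: (90383/291989) = +1·(291989/90383) since 90383 mod 4 = 3, 291989 mod 4 = 1; sign now -1
(291989/90383) = (20840/90383)   [reduce mod 90383]
20840 = 2^3·2605; (2/90383) = +1 since 90383 mod 8 = 7, so (20840/90383) = (+1)^3·(2605/90383); sign now -1
reciprocity: (2605/90383) = +1·(90383/2605) since 2605 mod 4 = 1, 90383 mod 4 = 3; sign now -1
(90383/2605) = (1813/2605)   [reduce mod 2605]
reciprocity: (1813/2605) = +1·(2605/1813) since 1813 mod 4 = 1, 2605 mod 4 = 1; sign now -1
(2605/1813) = (792/1813)   [reduce mod 1813]
792 = 2^3·99; (2/1813) = -1 since 1813 mod 8 = 5, so (792/1813) = (-1)^3·(99/1813); sign now +1
reciprocity: (99/1813) = +1·(1813/99) since 99 mod 4 = 3, 1813 mod 4 = 1; sign now +1
(1813/99) = (31/99)   [reduce mod 99]
reciprocity: (31/99) = -1·(99/31) since 31 mod 4 = 3, 99 mod 4 = 3; sign now -1
(99/31) = (6/31)   [reduce mod 31]
6 = 2^1·3; (2/31) = +1 since 31 mod 8 = 7, so (6/31) = (+1)^1·(3/31); sign now -1
reciprocity: (3/31) = -1·(31/3) since 3 mod 4 = 3, 31 mod 4 = 3; sign now +1
(31/3) = (1/3)   [reduce mod 3]
(1/3) = 1; final value = sign = +1

1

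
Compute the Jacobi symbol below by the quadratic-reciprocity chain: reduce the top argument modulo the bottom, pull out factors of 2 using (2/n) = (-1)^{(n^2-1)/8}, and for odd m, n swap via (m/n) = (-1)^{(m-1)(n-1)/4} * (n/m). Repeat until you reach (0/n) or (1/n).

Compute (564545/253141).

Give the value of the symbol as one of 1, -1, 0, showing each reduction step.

(564545/253141): 564545 mod 253141 = 58263, so (564545/253141) = (58263/253141)
flip (58263/253141) -> (253141/58263): both odd, 58263 mod 4 = 3, 253141 mod 4 = 1, so the flip contributes +1; sign now +1
(253141/58263): 253141 mod 58263 = 20089, so (253141/58263) = (20089/58263)
flip (20089/58263) -> (58263/20089): both odd, 20089 mod 4 = 1, 58263 mod 4 = 3, so the flip contributes +1; sign now +1
(58263/20089): 58263 mod 20089 = 18085, so (58263/20089) = (18085/20089)
flip (18085/20089) -> (20089/18085): both odd, 18085 mod 4 = 1, 20089 mod 4 = 1, so the flip contributes +1; sign now +1
(20089/18085): 20089 mod 18085 = 2004, so (20089/18085) = (2004/18085)
factor out 2^2: 2004 = 2^2·501; with 18085 mod 8 = 5, (2/18085) = -1; sign now +1; continue with (501/18085)
flip (501/18085) -> (18085/501): both odd, 501 mod 4 = 1, 18085 mod 4 = 1, so the flip contributes +1; sign now +1
(18085/501): 18085 mod 501 = 49, so (18085/501) = (49/501)
flip (49/501) -> (501/49): both odd, 49 mod 4 = 1, 501 mod 4 = 1, so the flip contributes +1; sign now +1
(501/49): 501 mod 49 = 11, so (501/49) = (11/49)
flip (11/49) -> (49/11): both odd, 11 mod 4 = 3, 49 mod 4 = 1, so the flip contributes +1; sign now +1
(49/11): 49 mod 11 = 5, so (49/11) = (5/11)
flip (5/11) -> (11/5): both odd, 5 mod 4 = 1, 11 mod 4 = 3, so the flip contributes +1; sign now +1
(11/5): 11 mod 5 = 1, so (11/5) = (1/5)
reached (1/5) = 1, so the symbol is +1

1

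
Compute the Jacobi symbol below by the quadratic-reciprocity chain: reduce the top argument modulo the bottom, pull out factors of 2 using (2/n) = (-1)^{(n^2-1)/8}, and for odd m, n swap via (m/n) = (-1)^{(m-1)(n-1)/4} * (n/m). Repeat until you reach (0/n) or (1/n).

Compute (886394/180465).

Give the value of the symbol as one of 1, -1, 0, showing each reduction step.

1

(886394/180465): 886394 mod 180465 = 164534, so (886394/180465) = (164534/180465)
factor out 2^1: 164534 = 2^1·82267; with 180465 mod 8 = 1, (2/180465) = +1; sign now +1; continue with (82267/180465)
flip (82267/180465) -> (180465/82267): both odd, 82267 mod 4 = 3, 180465 mod 4 = 1, so the flip contributes +1; sign now +1
(180465/82267): 180465 mod 82267 = 15931, so (180465/82267) = (15931/82267)
flip (15931/82267) -> (82267/15931): both odd, 15931 mod 4 = 3, 82267 mod 4 = 3, so the flip contributes -1; sign now -1
(82267/15931): 82267 mod 15931 = 2612, so (82267/15931) = (2612/15931)
factor out 2^2: 2612 = 2^2·653; with 15931 mod 8 = 3, (2/15931) = -1; sign now -1; continue with (653/15931)
flip (653/15931) -> (15931/653): both odd, 653 mod 4 = 1, 15931 mod 4 = 3, so the flip contributes +1; sign now -1
(15931/653): 15931 mod 653 = 259, so (15931/653) = (259/653)
flip (259/653) -> (653/259): both odd, 259 mod 4 = 3, 653 mod 4 = 1, so the flip contributes +1; sign now -1
(653/259): 653 mod 259 = 135, so (653/259) = (135/259)
flip (135/259) -> (259/135): both odd, 135 mod 4 = 3, 259 mod 4 = 3, so the flip contributes -1; sign now +1
(259/135): 259 mod 135 = 124, so (259/135) = (124/135)
factor out 2^2: 124 = 2^2·31; with 135 mod 8 = 7, (2/135) = +1; sign now +1; continue with (31/135)
flip (31/135) -> (135/31): both odd, 31 mod 4 = 3, 135 mod 4 = 3, so the flip contributes -1; sign now -1
(135/31): 135 mod 31 = 11, so (135/31) = (11/31)
flip (11/31) -> (31/11): both odd, 11 mod 4 = 3, 31 mod 4 = 3, so the flip contributes -1; sign now +1
(31/11): 31 mod 11 = 9, so (31/11) = (9/11)
flip (9/11) -> (11/9): both odd, 9 mod 4 = 1, 11 mod 4 = 3, so the flip contributes +1; sign now +1
(11/9): 11 mod 9 = 2, so (11/9) = (2/9)
factor out 2^1: 2 = 2^1·1; with 9 mod 8 = 1, (2/9) = +1; sign now +1; continue with (1/9)
reached (1/9) = 1, so the symbol is +1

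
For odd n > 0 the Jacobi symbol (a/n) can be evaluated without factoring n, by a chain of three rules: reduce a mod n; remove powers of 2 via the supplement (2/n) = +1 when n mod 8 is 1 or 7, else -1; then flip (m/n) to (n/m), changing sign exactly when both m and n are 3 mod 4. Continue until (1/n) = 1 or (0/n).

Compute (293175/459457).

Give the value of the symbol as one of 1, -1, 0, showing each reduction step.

1

reciprocity: (293175/459457) = +1·(459457/293175) since 293175 mod 4 = 3, 459457 mod 4 = 1; sign now +1
(459457/293175) = (166282/293175)   [reduce mod 293175]
166282 = 2^1·83141; (2/293175) = +1 since 293175 mod 8 = 7, so (166282/293175) = (+1)^1·(83141/293175); sign now +1
reciprocity: (83141/293175) = +1·(293175/83141) since 83141 mod 4 = 1, 293175 mod 4 = 3; sign now +1
(293175/83141) = (43752/83141)   [reduce mod 83141]
43752 = 2^3·5469; (2/83141) = -1 since 83141 mod 8 = 5, so (43752/83141) = (-1)^3·(5469/83141); sign now -1
reciprocity: (5469/83141) = +1·(83141/5469) since 5469 mod 4 = 1, 83141 mod 4 = 1; sign now -1
(83141/5469) = (1106/5469)   [reduce mod 5469]
1106 = 2^1·553; (2/5469) = -1 since 5469 mod 8 = 5, so (1106/5469) = (-1)^1·(553/5469); sign now +1
reciprocity: (553/5469) = +1·(5469/553) since 553 mod 4 = 1, 5469 mod 4 = 1; sign now +1
(5469/553) = (492/553)   [reduce mod 553]
492 = 2^2·123; (2/553) = +1 since 553 mod 8 = 1, so (492/553) = (+1)^2·(123/553); sign now +1
reciprocity: (123/553) = +1·(553/123) since 123 mod 4 = 3, 553 mod 4 = 1; sign now +1
(553/123) = (61/123)   [reduce mod 123]
reciprocity: (61/123) = +1·(123/61) since 61 mod 4 = 1, 123 mod 4 = 3; sign now +1
(123/61) = (1/61)   [reduce mod 61]
(1/61) = 1; final value = sign = +1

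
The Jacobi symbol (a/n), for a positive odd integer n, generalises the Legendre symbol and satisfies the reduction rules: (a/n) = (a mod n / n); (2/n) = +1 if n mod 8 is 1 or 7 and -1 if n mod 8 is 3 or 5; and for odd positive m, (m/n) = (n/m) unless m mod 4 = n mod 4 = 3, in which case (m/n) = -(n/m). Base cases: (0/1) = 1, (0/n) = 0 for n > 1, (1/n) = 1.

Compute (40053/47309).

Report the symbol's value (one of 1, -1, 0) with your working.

-1

reciprocity: (40053/47309) = +1·(47309/40053) since 40053 mod 4 = 1, 47309 mod 4 = 1; sign now +1
(47309/40053) = (7256/40053)   [reduce mod 40053]
7256 = 2^3·907; (2/40053) = -1 since 40053 mod 8 = 5, so (7256/40053) = (-1)^3·(907/40053); sign now -1
reciprocity: (907/40053) = +1·(40053/907) since 907 mod 4 = 3, 40053 mod 4 = 1; sign now -1
(40053/907) = (145/907)   [reduce mod 907]
reciprocity: (145/907) = +1·(907/145) since 145 mod 4 = 1, 907 mod 4 = 3; sign now -1
(907/145) = (37/145)   [reduce mod 145]
reciprocity: (37/145) = +1·(145/37) since 37 mod 4 = 1, 145 mod 4 = 1; sign now -1
(145/37) = (34/37)   [reduce mod 37]
34 = 2^1·17; (2/37) = -1 since 37 mod 8 = 5, so (34/37) = (-1)^1·(17/37); sign now +1
reciprocity: (17/37) = +1·(37/17) since 17 mod 4 = 1, 37 mod 4 = 1; sign now +1
(37/17) = (3/17)   [reduce mod 17]
reciprocity: (3/17) = +1·(17/3) since 3 mod 4 = 3, 17 mod 4 = 1; sign now +1
(17/3) = (2/3)   [reduce mod 3]
2 = 2^1·1; (2/3) = -1 since 3 mod 8 = 3, so (2/3) = (-1)^1·(1/3); sign now -1
(1/3) = 1; final value = sign = -1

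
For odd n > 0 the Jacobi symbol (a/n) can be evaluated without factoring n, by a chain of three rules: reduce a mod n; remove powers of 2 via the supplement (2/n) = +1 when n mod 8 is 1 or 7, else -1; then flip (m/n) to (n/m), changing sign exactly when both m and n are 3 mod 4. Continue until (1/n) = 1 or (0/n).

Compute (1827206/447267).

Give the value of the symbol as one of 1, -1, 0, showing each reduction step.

(1827206/447267): 1827206 mod 447267 = 38138, so (1827206/447267) = (38138/447267)
factor out 2^1: 38138 = 2^1·19069; with 447267 mod 8 = 3, (2/447267) = -1; sign now -1; continue with (19069/447267)
flip (19069/447267) -> (447267/19069): both odd, 19069 mod 4 = 1, 447267 mod 4 = 3, so the flip contributes +1; sign now -1
(447267/19069): 447267 mod 19069 = 8680, so (447267/19069) = (8680/19069)
factor out 2^3: 8680 = 2^3·1085; with 19069 mod 8 = 5, (2/19069) = -1; sign now +1; continue with (1085/19069)
flip (1085/19069) -> (19069/1085): both odd, 1085 mod 4 = 1, 19069 mod 4 = 1, so the flip contributes +1; sign now +1
(19069/1085): 19069 mod 1085 = 624, so (19069/1085) = (624/1085)
factor out 2^4: 624 = 2^4·39; with 1085 mod 8 = 5, (2/1085) = -1; sign now +1; continue with (39/1085)
flip (39/1085) -> (1085/39): both odd, 39 mod 4 = 3, 1085 mod 4 = 1, so the flip contributes +1; sign now +1
(1085/39): 1085 mod 39 = 32, so (1085/39) = (32/39)
factor out 2^5: 32 = 2^5·1; with 39 mod 8 = 7, (2/39) = +1; sign now +1; continue with (1/39)
reached (1/39) = 1, so the symbol is +1

1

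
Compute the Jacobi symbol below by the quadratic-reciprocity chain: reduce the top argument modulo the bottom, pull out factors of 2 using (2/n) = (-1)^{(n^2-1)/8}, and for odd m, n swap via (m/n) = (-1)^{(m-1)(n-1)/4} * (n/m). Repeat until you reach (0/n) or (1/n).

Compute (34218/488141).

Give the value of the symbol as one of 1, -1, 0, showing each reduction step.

factor out 2^1: 34218 = 2^1·17109; with 488141 mod 8 = 5, (2/488141) = -1; sign now -1; continue with (17109/488141)
flip (17109/488141) -> (488141/17109): both odd, 17109 mod 4 = 1, 488141 mod 4 = 1, so the flip contributes +1; sign now -1
(488141/17109): 488141 mod 17109 = 9089, so (488141/17109) = (9089/17109)
flip (9089/17109) -> (17109/9089): both odd, 9089 mod 4 = 1, 17109 mod 4 = 1, so the flip contributes +1; sign now -1
(17109/9089): 17109 mod 9089 = 8020, so (17109/9089) = (8020/9089)
factor out 2^2: 8020 = 2^2·2005; with 9089 mod 8 = 1, (2/9089) = +1; sign now -1; continue with (2005/9089)
flip (2005/9089) -> (9089/2005): both odd, 2005 mod 4 = 1, 9089 mod 4 = 1, so the flip contributes +1; sign now -1
(9089/2005): 9089 mod 2005 = 1069, so (9089/2005) = (1069/2005)
flip (1069/2005) -> (2005/1069): both odd, 1069 mod 4 = 1, 2005 mod 4 = 1, so the flip contributes +1; sign now -1
(2005/1069): 2005 mod 1069 = 936, so (2005/1069) = (936/1069)
factor out 2^3: 936 = 2^3·117; with 1069 mod 8 = 5, (2/1069) = -1; sign now +1; continue with (117/1069)
flip (117/1069) -> (1069/117): both odd, 117 mod 4 = 1, 1069 mod 4 = 1, so the flip contributes +1; sign now +1
(1069/117): 1069 mod 117 = 16, so (1069/117) = (16/117)
factor out 2^4: 16 = 2^4·1; with 117 mod 8 = 5, (2/117) = -1; sign now +1; continue with (1/117)
reached (1/117) = 1, so the symbol is +1

1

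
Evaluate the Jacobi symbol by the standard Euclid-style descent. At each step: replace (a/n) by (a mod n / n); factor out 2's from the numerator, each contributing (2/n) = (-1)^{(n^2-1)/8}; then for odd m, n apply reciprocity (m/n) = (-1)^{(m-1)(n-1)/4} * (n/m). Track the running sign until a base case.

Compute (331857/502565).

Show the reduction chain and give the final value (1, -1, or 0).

-1

reciprocity: (331857/502565) = +1·(502565/331857) since 331857 mod 4 = 1, 502565 mod 4 = 1; sign now +1
(502565/331857) = (170708/331857)   [reduce mod 331857]
170708 = 2^2·42677; (2/331857) = +1 since 331857 mod 8 = 1, so (170708/331857) = (+1)^2·(42677/331857); sign now +1
reciprocity: (42677/331857) = +1·(331857/42677) since 42677 mod 4 = 1, 331857 mod 4 = 1; sign now +1
(331857/42677) = (33118/42677)   [reduce mod 42677]
33118 = 2^1·16559; (2/42677) = -1 since 42677 mod 8 = 5, so (33118/42677) = (-1)^1·(16559/42677); sign now -1
reciprocity: (16559/42677) = +1·(42677/16559) since 16559 mod 4 = 3, 42677 mod 4 = 1; sign now -1
(42677/16559) = (9559/16559)   [reduce mod 16559]
reciprocity: (9559/16559) = -1·(16559/9559) since 9559 mod 4 = 3, 16559 mod 4 = 3; sign now +1
(16559/9559) = (7000/9559)   [reduce mod 9559]
7000 = 2^3·875; (2/9559) = +1 since 9559 mod 8 = 7, so (7000/9559) = (+1)^3·(875/9559); sign now +1
reciprocity: (875/9559) = -1·(9559/875) since 875 mod 4 = 3, 9559 mod 4 = 3; sign now -1
(9559/875) = (809/875)   [reduce mod 875]
reciprocity: (809/875) = +1·(875/809) since 809 mod 4 = 1, 875 mod 4 = 3; sign now -1
(875/809) = (66/809)   [reduce mod 809]
66 = 2^1·33; (2/809) = +1 since 809 mod 8 = 1, so (66/809) = (+1)^1·(33/809); sign now -1
reciprocity: (33/809) = +1·(809/33) since 33 mod 4 = 1, 809 mod 4 = 1; sign now -1
(809/33) = (17/33)   [reduce mod 33]
reciprocity: (17/33) = +1·(33/17) since 17 mod 4 = 1, 33 mod 4 = 1; sign now -1
(33/17) = (16/17)   [reduce mod 17]
16 = 2^4·1; (2/17) = +1 since 17 mod 8 = 1, so (16/17) = (+1)^4·(1/17); sign now -1
(1/17) = 1; final value = sign = -1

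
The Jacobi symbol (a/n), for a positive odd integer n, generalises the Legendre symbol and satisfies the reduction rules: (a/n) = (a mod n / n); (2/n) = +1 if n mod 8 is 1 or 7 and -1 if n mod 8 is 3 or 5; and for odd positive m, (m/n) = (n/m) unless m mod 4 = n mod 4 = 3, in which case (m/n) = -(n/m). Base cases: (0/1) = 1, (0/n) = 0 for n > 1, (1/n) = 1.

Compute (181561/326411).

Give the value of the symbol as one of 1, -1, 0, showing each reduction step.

flip (181561/326411) -> (326411/181561): both odd, 181561 mod 4 = 1, 326411 mod 4 = 3, so the flip contributes +1; sign now +1
(326411/181561): 326411 mod 181561 = 144850, so (326411/181561) = (144850/181561)
factor out 2^1: 144850 = 2^1·72425; with 181561 mod 8 = 1, (2/181561) = +1; sign now +1; continue with (72425/181561)
flip (72425/181561) -> (181561/72425): both odd, 72425 mod 4 = 1, 181561 mod 4 = 1, so the flip contributes +1; sign now +1
(181561/72425): 181561 mod 72425 = 36711, so (181561/72425) = (36711/72425)
flip (36711/72425) -> (72425/36711): both odd, 36711 mod 4 = 3, 72425 mod 4 = 1, so the flip contributes +1; sign now +1
(72425/36711): 72425 mod 36711 = 35714, so (72425/36711) = (35714/36711)
factor out 2^1: 35714 = 2^1·17857; with 36711 mod 8 = 7, (2/36711) = +1; sign now +1; continue with (17857/36711)
flip (17857/36711) -> (36711/17857): both odd, 17857 mod 4 = 1, 36711 mod 4 = 3, so the flip contributes +1; sign now +1
(36711/17857): 36711 mod 17857 = 997, so (36711/17857) = (997/17857)
flip (997/17857) -> (17857/997): both odd, 997 mod 4 = 1, 17857 mod 4 = 1, so the flip contributes +1; sign now +1
(17857/997): 17857 mod 997 = 908, so (17857/997) = (908/997)
factor out 2^2: 908 = 2^2·227; with 997 mod 8 = 5, (2/997) = -1; sign now +1; continue with (227/997)
flip (227/997) -> (997/227): both odd, 227 mod 4 = 3, 997 mod 4 = 1, so the flip contributes +1; sign now +1
(997/227): 997 mod 227 = 89, so (997/227) = (89/227)
flip (89/227) -> (227/89): both odd, 89 mod 4 = 1, 227 mod 4 = 3, so the flip contributes +1; sign now +1
(227/89): 227 mod 89 = 49, so (227/89) = (49/89)
flip (49/89) -> (89/49): both odd, 49 mod 4 = 1, 89 mod 4 = 1, so the flip contributes +1; sign now +1
(89/49): 89 mod 49 = 40, so (89/49) = (40/49)
factor out 2^3: 40 = 2^3·5; with 49 mod 8 = 1, (2/49) = +1; sign now +1; continue with (5/49)
flip (5/49) -> (49/5): both odd, 5 mod 4 = 1, 49 mod 4 = 1, so the flip contributes +1; sign now +1
(49/5): 49 mod 5 = 4, so (49/5) = (4/5)
factor out 2^2: 4 = 2^2·1; with 5 mod 8 = 5, (2/5) = -1; sign now +1; continue with (1/5)
reached (1/5) = 1, so the symbol is +1

1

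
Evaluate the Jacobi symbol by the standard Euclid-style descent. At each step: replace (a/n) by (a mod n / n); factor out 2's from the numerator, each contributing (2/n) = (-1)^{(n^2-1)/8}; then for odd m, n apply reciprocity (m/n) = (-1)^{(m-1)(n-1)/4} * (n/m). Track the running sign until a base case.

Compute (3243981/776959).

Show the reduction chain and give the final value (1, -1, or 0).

(3243981/776959) = (136145/776959)   [reduce mod 776959]
reciprocity: (136145/776959) = +1·(776959/136145) since 136145 mod 4 = 1, 776959 mod 4 = 3; sign now +1
(776959/136145) = (96234/136145)   [reduce mod 136145]
96234 = 2^1·48117; (2/136145) = +1 since 136145 mod 8 = 1, so (96234/136145) = (+1)^1·(48117/136145); sign now +1
reciprocity: (48117/136145) = +1·(136145/48117) since 48117 mod 4 = 1, 136145 mod 4 = 1; sign now +1
(136145/48117) = (39911/48117)   [reduce mod 48117]
reciprocity: (39911/48117) = +1·(48117/39911) since 39911 mod 4 = 3, 48117 mod 4 = 1; sign now +1
(48117/39911) = (8206/39911)   [reduce mod 39911]
8206 = 2^1·4103; (2/39911) = +1 since 39911 mod 8 = 7, so (8206/39911) = (+1)^1·(4103/39911); sign now +1
reciprocity: (4103/39911) = -1·(39911/4103) since 4103 mod 4 = 3, 39911 mod 4 = 3; sign now -1
(39911/4103) = (2984/4103)   [reduce mod 4103]
2984 = 2^3·373; (2/4103) = +1 since 4103 mod 8 = 7, so (2984/4103) = (+1)^3·(373/4103); sign now -1
reciprocity: (373/4103) = +1·(4103/373) since 373 mod 4 = 1, 4103 mod 4 = 3; sign now -1
(4103/373) = (0/373)   [reduce mod 373]
(0/373) = 0   [gcd(a, n) > 1]; final value = 0

0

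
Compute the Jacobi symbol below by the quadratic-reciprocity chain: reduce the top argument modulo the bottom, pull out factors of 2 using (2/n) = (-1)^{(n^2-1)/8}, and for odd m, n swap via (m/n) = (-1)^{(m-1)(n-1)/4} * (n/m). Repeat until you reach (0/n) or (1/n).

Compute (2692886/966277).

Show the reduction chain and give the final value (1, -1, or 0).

1

(2692886/966277): 2692886 mod 966277 = 760332, so (2692886/966277) = (760332/966277)
factor out 2^2: 760332 = 2^2·190083; with 966277 mod 8 = 5, (2/966277) = -1; sign now +1; continue with (190083/966277)
flip (190083/966277) -> (966277/190083): both odd, 190083 mod 4 = 3, 966277 mod 4 = 1, so the flip contributes +1; sign now +1
(966277/190083): 966277 mod 190083 = 15862, so (966277/190083) = (15862/190083)
factor out 2^1: 15862 = 2^1·7931; with 190083 mod 8 = 3, (2/190083) = -1; sign now -1; continue with (7931/190083)
flip (7931/190083) -> (190083/7931): both odd, 7931 mod 4 = 3, 190083 mod 4 = 3, so the flip contributes -1; sign now +1
(190083/7931): 190083 mod 7931 = 7670, so (190083/7931) = (7670/7931)
factor out 2^1: 7670 = 2^1·3835; with 7931 mod 8 = 3, (2/7931) = -1; sign now -1; continue with (3835/7931)
flip (3835/7931) -> (7931/3835): both odd, 3835 mod 4 = 3, 7931 mod 4 = 3, so the flip contributes -1; sign now +1
(7931/3835): 7931 mod 3835 = 261, so (7931/3835) = (261/3835)
flip (261/3835) -> (3835/261): both odd, 261 mod 4 = 1, 3835 mod 4 = 3, so the flip contributes +1; sign now +1
(3835/261): 3835 mod 261 = 181, so (3835/261) = (181/261)
flip (181/261) -> (261/181): both odd, 181 mod 4 = 1, 261 mod 4 = 1, so the flip contributes +1; sign now +1
(261/181): 261 mod 181 = 80, so (261/181) = (80/181)
factor out 2^4: 80 = 2^4·5; with 181 mod 8 = 5, (2/181) = -1; sign now +1; continue with (5/181)
flip (5/181) -> (181/5): both odd, 5 mod 4 = 1, 181 mod 4 = 1, so the flip contributes +1; sign now +1
(181/5): 181 mod 5 = 1, so (181/5) = (1/5)
reached (1/5) = 1, so the symbol is +1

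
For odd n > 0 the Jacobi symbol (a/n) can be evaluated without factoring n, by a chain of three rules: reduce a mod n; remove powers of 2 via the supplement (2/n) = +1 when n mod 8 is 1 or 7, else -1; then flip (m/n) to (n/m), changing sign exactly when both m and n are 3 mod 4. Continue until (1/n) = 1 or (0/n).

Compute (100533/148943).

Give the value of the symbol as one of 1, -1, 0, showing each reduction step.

0

flip (100533/148943) -> (148943/100533): both odd, 100533 mod 4 = 1, 148943 mod 4 = 3, so the flip contributes +1; sign now +1
(148943/100533): 148943 mod 100533 = 48410, so (148943/100533) = (48410/100533)
factor out 2^1: 48410 = 2^1·24205; with 100533 mod 8 = 5, (2/100533) = -1; sign now -1; continue with (24205/100533)
flip (24205/100533) -> (100533/24205): both odd, 24205 mod 4 = 1, 100533 mod 4 = 1, so the flip contributes +1; sign now -1
(100533/24205): 100533 mod 24205 = 3713, so (100533/24205) = (3713/24205)
flip (3713/24205) -> (24205/3713): both odd, 3713 mod 4 = 1, 24205 mod 4 = 1, so the flip contributes +1; sign now -1
(24205/3713): 24205 mod 3713 = 1927, so (24205/3713) = (1927/3713)
flip (1927/3713) -> (3713/1927): both odd, 1927 mod 4 = 3, 3713 mod 4 = 1, so the flip contributes +1; sign now -1
(3713/1927): 3713 mod 1927 = 1786, so (3713/1927) = (1786/1927)
factor out 2^1: 1786 = 2^1·893; with 1927 mod 8 = 7, (2/1927) = +1; sign now -1; continue with (893/1927)
flip (893/1927) -> (1927/893): both odd, 893 mod 4 = 1, 1927 mod 4 = 3, so the flip contributes +1; sign now -1
(1927/893): 1927 mod 893 = 141, so (1927/893) = (141/893)
flip (141/893) -> (893/141): both odd, 141 mod 4 = 1, 893 mod 4 = 1, so the flip contributes +1; sign now -1
(893/141): 893 mod 141 = 47, so (893/141) = (47/141)
flip (47/141) -> (141/47): both odd, 47 mod 4 = 3, 141 mod 4 = 1, so the flip contributes +1; sign now -1
(141/47): 141 mod 47 = 0, so (141/47) = (0/47)
reached (0/47); gcd(a, n) > 1, so (0/47) = 0 and the symbol is 0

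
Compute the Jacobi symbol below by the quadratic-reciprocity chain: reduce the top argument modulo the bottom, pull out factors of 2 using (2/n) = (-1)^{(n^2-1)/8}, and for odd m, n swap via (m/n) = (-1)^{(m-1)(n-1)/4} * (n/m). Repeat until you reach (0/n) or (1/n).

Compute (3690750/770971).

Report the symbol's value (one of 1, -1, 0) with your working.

(3690750/770971): 3690750 mod 770971 = 606866, so (3690750/770971) = (606866/770971)
factor out 2^1: 606866 = 2^1·303433; with 770971 mod 8 = 3, (2/770971) = -1; sign now -1; continue with (303433/770971)
flip (303433/770971) -> (770971/303433): both odd, 303433 mod 4 = 1, 770971 mod 4 = 3, so the flip contributes +1; sign now -1
(770971/303433): 770971 mod 303433 = 164105, so (770971/303433) = (164105/303433)
flip (164105/303433) -> (303433/164105): both odd, 164105 mod 4 = 1, 303433 mod 4 = 1, so the flip contributes +1; sign now -1
(303433/164105): 303433 mod 164105 = 139328, so (303433/164105) = (139328/164105)
factor out 2^6: 139328 = 2^6·2177; with 164105 mod 8 = 1, (2/164105) = +1; sign now -1; continue with (2177/164105)
flip (2177/164105) -> (164105/2177): both odd, 2177 mod 4 = 1, 164105 mod 4 = 1, so the flip contributes +1; sign now -1
(164105/2177): 164105 mod 2177 = 830, so (164105/2177) = (830/2177)
factor out 2^1: 830 = 2^1·415; with 2177 mod 8 = 1, (2/2177) = +1; sign now -1; continue with (415/2177)
flip (415/2177) -> (2177/415): both odd, 415 mod 4 = 3, 2177 mod 4 = 1, so the flip contributes +1; sign now -1
(2177/415): 2177 mod 415 = 102, so (2177/415) = (102/415)
factor out 2^1: 102 = 2^1·51; with 415 mod 8 = 7, (2/415) = +1; sign now -1; continue with (51/415)
flip (51/415) -> (415/51): both odd, 51 mod 4 = 3, 415 mod 4 = 3, so the flip contributes -1; sign now +1
(415/51): 415 mod 51 = 7, so (415/51) = (7/51)
flip (7/51) -> (51/7): both odd, 7 mod 4 = 3, 51 mod 4 = 3, so the flip contributes -1; sign now -1
(51/7): 51 mod 7 = 2, so (51/7) = (2/7)
factor out 2^1: 2 = 2^1·1; with 7 mod 8 = 7, (2/7) = +1; sign now -1; continue with (1/7)
reached (1/7) = 1, so the symbol is -1

-1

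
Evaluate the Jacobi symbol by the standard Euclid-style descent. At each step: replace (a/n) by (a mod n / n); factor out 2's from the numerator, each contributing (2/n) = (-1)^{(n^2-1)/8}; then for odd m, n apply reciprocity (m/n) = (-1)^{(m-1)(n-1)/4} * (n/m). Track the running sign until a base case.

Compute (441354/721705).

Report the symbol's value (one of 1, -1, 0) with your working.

441354 = 2^1·220677; (2/721705) = +1 since 721705 mod 8 = 1, so (441354/721705) = (+1)^1·(220677/721705); sign now +1
reciprocity: (220677/721705) = +1·(721705/220677) since 220677 mod 4 = 1, 721705 mod 4 = 1; sign now +1
(721705/220677) = (59674/220677)   [reduce mod 220677]
59674 = 2^1·29837; (2/220677) = -1 since 220677 mod 8 = 5, so (59674/220677) = (-1)^1·(29837/220677); sign now -1
reciprocity: (29837/220677) = +1·(220677/29837) since 29837 mod 4 = 1, 220677 mod 4 = 1; sign now -1
(220677/29837) = (11818/29837)   [reduce mod 29837]
11818 = 2^1·5909; (2/29837) = -1 since 29837 mod 8 = 5, so (11818/29837) = (-1)^1·(5909/29837); sign now +1
reciprocity: (5909/29837) = +1·(29837/5909) since 5909 mod 4 = 1, 29837 mod 4 = 1; sign now +1
(29837/5909) = (292/5909)   [reduce mod 5909]
292 = 2^2·73; (2/5909) = -1 since 5909 mod 8 = 5, so (292/5909) = (-1)^2·(73/5909); sign now +1
reciprocity: (73/5909) = +1·(5909/73) since 73 mod 4 = 1, 5909 mod 4 = 1; sign now +1
(5909/73) = (69/73)   [reduce mod 73]
reciprocity: (69/73) = +1·(73/69) since 69 mod 4 = 1, 73 mod 4 = 1; sign now +1
(73/69) = (4/69)   [reduce mod 69]
4 = 2^2·1; (2/69) = -1 since 69 mod 8 = 5, so (4/69) = (-1)^2·(1/69); sign now +1
(1/69) = 1; final value = sign = +1

1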